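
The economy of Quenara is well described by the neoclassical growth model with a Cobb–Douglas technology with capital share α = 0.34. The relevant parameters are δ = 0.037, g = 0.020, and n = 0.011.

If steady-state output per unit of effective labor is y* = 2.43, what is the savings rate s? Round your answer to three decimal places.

s ≈ 0.381

In steady state, investment equals break-even investment: s·k^α = (n + g + δ)·k.
Since y* = [s/(n + g + δ)]^(α/(1−α)), we have s/(n + g + δ) = (y*)^((1−α)/α) = 2.43^1.9412 = 5.6045.
Therefore s = 5.6045 × (n + g + δ) = 5.6045 × 0.068 = 0.3811.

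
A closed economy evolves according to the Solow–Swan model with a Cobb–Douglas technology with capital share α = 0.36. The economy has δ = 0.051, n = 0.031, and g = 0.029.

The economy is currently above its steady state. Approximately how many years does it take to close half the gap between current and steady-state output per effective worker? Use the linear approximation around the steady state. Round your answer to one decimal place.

half-life ≈ 9.8 years

Near the steady state the convergence rate is λ = (1 − α)(n + g + δ).
λ = (1 − 0.36) × 0.111 = 0.64 × 0.111 = 0.07104
Half-life = ln 2 / λ = 0.6931 / 0.07104 ≈ 9.76 years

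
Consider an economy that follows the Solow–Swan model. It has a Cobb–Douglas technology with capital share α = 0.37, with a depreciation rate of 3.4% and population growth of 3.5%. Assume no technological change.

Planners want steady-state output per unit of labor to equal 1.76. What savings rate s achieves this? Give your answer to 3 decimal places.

s ≈ 0.181

At the steady state, Δk = 0, so s·k^α = (n + δ)·k.
Since y* = [s/(n + δ)]^(α/(1−α)), we have s/(n + δ) = (y*)^((1−α)/α) = 1.76^1.7027 = 2.6184.
Therefore s = 2.6184 × (n + δ) = 2.6184 × 0.069 = 0.1807.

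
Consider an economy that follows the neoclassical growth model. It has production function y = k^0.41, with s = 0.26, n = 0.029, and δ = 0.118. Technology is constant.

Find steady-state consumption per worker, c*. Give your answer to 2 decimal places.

c* = 1.10

At the steady state, Δk = 0, so s·k^α = (n + δ)·k.
Dividing both sides by k: k^(1−α) = s / (n + δ).
k^0.59 = 0.26 / (0.029 + 0.118) = 0.26 / 0.147 = 1.7687
k* = 1.7687^(1/0.59) ≈ 2.6288
y* = (k*)^α = 2.6288^0.41 ≈ 1.4863
c* = (1 − s)·y* = (1 − 0.26) × 1.4863 ≈ 1.0999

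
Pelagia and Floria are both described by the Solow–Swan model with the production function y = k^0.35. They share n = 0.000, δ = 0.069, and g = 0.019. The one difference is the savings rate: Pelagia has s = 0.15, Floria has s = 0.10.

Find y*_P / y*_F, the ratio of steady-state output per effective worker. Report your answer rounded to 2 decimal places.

Steady-state y* = [s/(n + g + δ)]^(α/(1−α)), so the ratio is [ (s_P/(n + g + δ)_P) / (s_F/(n + g + δ)_F) ]^0.5385.
s_P/(n + g + δ)_P = 0.15/0.088 = 1.7045; s_F/(n + g + δ)_F = 0.10/0.088 = 1.1364.
Ratio = (1.7045/1.1364)^0.5385 = 1.4999^0.5385 ≈ 1.2440

y*_P / y*_F ≈ 1.24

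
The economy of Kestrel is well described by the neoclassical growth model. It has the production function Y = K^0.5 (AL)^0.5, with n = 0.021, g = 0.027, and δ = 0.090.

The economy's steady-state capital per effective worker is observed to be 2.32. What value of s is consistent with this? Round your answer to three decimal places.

At the steady state, Δk = 0, so s·k^α = (n + g + δ)·k.
So s / (n + g + δ) = (k*)^(1−α) = 2.32^0.5 = 1.5232.
Therefore s = 1.5232 × (n + g + δ) = 1.5232 × 0.138 = 0.2102.

s ≈ 0.210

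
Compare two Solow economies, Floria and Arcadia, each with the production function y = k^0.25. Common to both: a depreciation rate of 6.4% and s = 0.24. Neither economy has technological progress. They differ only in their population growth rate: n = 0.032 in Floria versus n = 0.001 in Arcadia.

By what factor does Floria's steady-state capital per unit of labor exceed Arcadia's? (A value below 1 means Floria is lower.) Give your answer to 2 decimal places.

Steady-state k* = [s/(n + δ)]^(1/(1−α)), so the ratio is [ (s_F/(n + δ)_F) / (s_A/(n + δ)_A) ]^1.3333.
s_F/(n + δ)_F = 0.24/0.096 = 2.5000; s_A/(n + δ)_A = 0.24/0.065 = 3.6923.
Ratio = (2.5000/3.6923)^1.3333 = 0.6771^1.3333 ≈ 0.5946

k*_F / k*_A ≈ 0.59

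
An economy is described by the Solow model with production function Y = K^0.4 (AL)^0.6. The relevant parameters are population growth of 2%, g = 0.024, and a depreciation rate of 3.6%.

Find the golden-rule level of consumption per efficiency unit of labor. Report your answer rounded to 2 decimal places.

c_gold ≈ 1.75

At the golden rule, f'(k) = n + g + δ, so α·k^(α−1) = n + g + δ and k_gold = (α/(n + g + δ))^(1/(1−α)).
k_gold = (0.4/0.080)^(1/0.6) = 5.0000^1.6667 ≈ 14.6209
c_gold = f(k_gold) − (n + g + δ)·k_gold = 2.9241 − 0.080×14.6209 ≈ 1.7544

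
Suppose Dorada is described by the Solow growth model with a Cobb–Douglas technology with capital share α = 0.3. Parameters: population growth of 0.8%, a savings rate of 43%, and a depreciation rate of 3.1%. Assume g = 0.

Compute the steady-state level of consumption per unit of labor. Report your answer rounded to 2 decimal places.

c* = 1.59

At the steady state, Δk = 0, so s·k^α = (n + δ)·k.
Dividing both sides by k: k^(1−α) = s / (n + δ).
k^0.7 = 0.43 / (0.008 + 0.031) = 0.43 / 0.039 = 11.0256
k* = 11.0256^(1/0.7) ≈ 30.8422
y* = (k*)^α = 30.8422^0.3 ≈ 2.7973
c* = (1 − s)·y* = (1 − 0.43) × 2.7973 ≈ 1.5945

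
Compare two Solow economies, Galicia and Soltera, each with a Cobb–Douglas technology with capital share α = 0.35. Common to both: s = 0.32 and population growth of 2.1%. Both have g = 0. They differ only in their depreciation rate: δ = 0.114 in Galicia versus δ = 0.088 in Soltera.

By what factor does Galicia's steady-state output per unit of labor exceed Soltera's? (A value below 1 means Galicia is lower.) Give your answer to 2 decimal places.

Steady-state y* = [s/(n + δ)]^(α/(1−α)), so the ratio is [ (s_G/(n + δ)_G) / (s_S/(n + δ)_S) ]^0.5385.
s_G/(n + δ)_G = 0.32/0.135 = 2.3704; s_S/(n + δ)_S = 0.32/0.109 = 2.9358.
Ratio = (2.3704/2.9358)^0.5385 = 0.8074^0.5385 ≈ 0.8912

ratio ≈ 0.89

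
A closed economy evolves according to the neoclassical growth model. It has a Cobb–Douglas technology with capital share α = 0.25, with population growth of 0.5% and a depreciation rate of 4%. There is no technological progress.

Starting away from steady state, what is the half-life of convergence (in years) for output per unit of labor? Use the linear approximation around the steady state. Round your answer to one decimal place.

Near the steady state the convergence rate is λ = (1 − α)(n + δ).
λ = (1 − 0.25) × 0.045 = 0.75 × 0.045 = 0.03375
Half-life = ln 2 / λ = 0.6931 / 0.03375 ≈ 20.54 years

half-life ≈ 20.5 years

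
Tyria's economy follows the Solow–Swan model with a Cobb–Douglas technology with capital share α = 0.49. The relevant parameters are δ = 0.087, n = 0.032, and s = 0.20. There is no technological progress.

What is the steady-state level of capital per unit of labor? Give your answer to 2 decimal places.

k* = 2.77

In steady state, investment equals break-even investment: s·k^α = (n + δ)·k.
Rearranging, k^(1−α) = s / (n + δ).
k^0.51 = 0.20 / (0.032 + 0.087) = 0.20 / 0.119 = 1.6807
k* = 1.6807^(1/0.51) ≈ 2.7678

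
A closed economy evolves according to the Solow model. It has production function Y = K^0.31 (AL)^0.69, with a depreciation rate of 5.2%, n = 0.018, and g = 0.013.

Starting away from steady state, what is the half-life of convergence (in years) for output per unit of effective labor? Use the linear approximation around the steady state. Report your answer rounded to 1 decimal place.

t_½ ≈ 12.1 years

Near the steady state the convergence rate is λ = (1 − α)(n + g + δ).
λ = (1 − 0.31) × 0.083 = 0.69 × 0.083 = 0.05727
Half-life = ln 2 / λ = 0.6931 / 0.05727 ≈ 12.10 years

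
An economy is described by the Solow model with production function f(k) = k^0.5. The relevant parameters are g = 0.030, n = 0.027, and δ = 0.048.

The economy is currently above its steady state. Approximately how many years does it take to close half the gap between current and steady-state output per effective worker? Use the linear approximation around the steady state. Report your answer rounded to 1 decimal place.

t_½ ≈ 13.2 years

Near the steady state the convergence rate is λ = (1 − α)(n + g + δ).
λ = (1 − 0.5) × 0.105 = 0.5 × 0.105 = 0.0525
Half-life = ln 2 / λ = 0.6931 / 0.0525 ≈ 13.20 years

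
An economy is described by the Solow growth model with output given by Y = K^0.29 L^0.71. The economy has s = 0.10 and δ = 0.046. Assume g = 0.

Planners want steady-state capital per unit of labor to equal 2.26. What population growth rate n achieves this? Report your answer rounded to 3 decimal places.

n ≈ 0.010

In steady state, investment equals break-even investment: s·k^α = (n + δ)·k.
So s / (n + δ) = (k*)^(1−α) = 2.26^0.71 = 1.7841.
Therefore n + δ = s / 1.7841 = 0.10 / 1.7841 = 0.0561, so n = 0.0561 − 0.046 = 0.0101.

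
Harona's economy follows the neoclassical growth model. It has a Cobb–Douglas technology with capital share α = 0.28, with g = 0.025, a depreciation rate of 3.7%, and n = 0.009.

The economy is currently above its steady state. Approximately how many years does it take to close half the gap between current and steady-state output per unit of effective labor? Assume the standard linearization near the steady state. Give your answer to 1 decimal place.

Near the steady state the convergence rate is λ = (1 − α)(n + g + δ).
λ = (1 − 0.28) × 0.071 = 0.72 × 0.071 = 0.05112
Half-life = ln 2 / λ = 0.6931 / 0.05112 ≈ 13.56 years

t_½ ≈ 13.6 years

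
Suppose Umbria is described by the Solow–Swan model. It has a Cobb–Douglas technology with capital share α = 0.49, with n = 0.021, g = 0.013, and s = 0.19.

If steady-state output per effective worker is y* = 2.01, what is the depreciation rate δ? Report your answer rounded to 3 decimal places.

At the steady state, Δk = 0, so s·k^α = (n + g + δ)·k.
Since y* = [s/(n + g + δ)]^(α/(1−α)), we have s/(n + g + δ) = (y*)^((1−α)/α) = 2.01^1.0408 = 2.0681.
Therefore n + g + δ = s / 2.0681 = 0.19 / 2.0681 = 0.0919, so δ = 0.0919 − 0.034 = 0.0579.

δ ≈ 0.058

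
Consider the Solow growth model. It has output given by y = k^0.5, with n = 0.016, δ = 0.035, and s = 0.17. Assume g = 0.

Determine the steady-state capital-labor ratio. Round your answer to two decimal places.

Steady state requires s·f(k) = (n + δ)·k, i.e. s·k^α = (n + δ)·k.
Dividing both sides by k: k^(1−α) = s / (n + δ).
k^0.5 = 0.17 / (0.016 + 0.035) = 0.17 / 0.051 = 3.3333
k* = 3.3333^(1/0.5) ≈ 11.1109

k* = 11.11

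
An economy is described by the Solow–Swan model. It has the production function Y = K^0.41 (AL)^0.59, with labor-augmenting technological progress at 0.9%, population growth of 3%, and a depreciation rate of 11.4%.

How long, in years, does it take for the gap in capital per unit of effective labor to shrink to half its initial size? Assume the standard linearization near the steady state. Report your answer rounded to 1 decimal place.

about 7.7 years

Near the steady state the convergence rate is λ = (1 − α)(n + g + δ).
λ = (1 − 0.41) × 0.153 = 0.59 × 0.153 = 0.09027
Half-life = ln 2 / λ = 0.6931 / 0.09027 ≈ 7.68 years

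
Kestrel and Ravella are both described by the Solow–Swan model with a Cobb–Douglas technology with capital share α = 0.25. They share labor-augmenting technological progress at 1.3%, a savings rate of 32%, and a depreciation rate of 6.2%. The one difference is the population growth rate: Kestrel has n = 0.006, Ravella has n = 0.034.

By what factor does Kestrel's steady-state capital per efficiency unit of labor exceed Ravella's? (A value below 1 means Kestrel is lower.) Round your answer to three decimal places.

k*_K / k*_R ≈ 1.486

Steady-state k* = [s/(n + g + δ)]^(1/(1−α)), so the ratio is [ (s_K/(n + g + δ)_K) / (s_R/(n + g + δ)_R) ]^1.3333.
s_K/(n + g + δ)_K = 0.32/0.081 = 3.9506; s_R/(n + g + δ)_R = 0.32/0.109 = 2.9358.
Ratio = (3.9506/2.9358)^1.3333 = 1.3457^1.3333 ≈ 1.4857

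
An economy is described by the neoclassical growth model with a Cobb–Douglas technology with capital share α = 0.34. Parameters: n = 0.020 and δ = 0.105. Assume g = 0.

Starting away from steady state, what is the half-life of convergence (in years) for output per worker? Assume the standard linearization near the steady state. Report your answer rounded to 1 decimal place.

Near the steady state the convergence rate is λ = (1 − α)(n + δ).
λ = (1 − 0.34) × 0.125 = 0.66 × 0.125 = 0.0825
Half-life = ln 2 / λ = 0.6931 / 0.0825 ≈ 8.40 years

about 8.4 years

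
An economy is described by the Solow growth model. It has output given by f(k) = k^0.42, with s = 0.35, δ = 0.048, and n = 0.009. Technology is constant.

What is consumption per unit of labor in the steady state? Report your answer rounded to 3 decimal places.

c* ≈ 2.419

In steady state, investment equals break-even investment: s·k^α = (n + δ)·k.
Rearranging, k^(1−α) = s / (n + δ).
k^0.58 = 0.35 / (0.009 + 0.048) = 0.35 / 0.057 = 6.1404
k* = 6.1404^(1/0.58) ≈ 22.8539
y* = (k*)^α = 22.8539^0.42 ≈ 3.7219
c* = (1 − s)·y* = (1 − 0.35) × 3.7219 ≈ 2.4192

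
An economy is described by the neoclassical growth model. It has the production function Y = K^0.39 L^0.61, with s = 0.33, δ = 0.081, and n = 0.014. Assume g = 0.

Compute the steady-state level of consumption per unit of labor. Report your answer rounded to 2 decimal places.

In steady state, investment equals break-even investment: s·k^α = (n + δ)·k.
Dividing both sides by k: k^(1−α) = s / (n + δ).
k^0.61 = 0.33 / (0.014 + 0.081) = 0.33 / 0.095 = 3.4737
k* = 3.4737^(1/0.61) ≈ 7.7010
y* = (k*)^α = 7.7010^0.39 ≈ 2.2169
c* = (1 − s)·y* = (1 − 0.33) × 2.2169 ≈ 1.4853

c* ≈ 1.49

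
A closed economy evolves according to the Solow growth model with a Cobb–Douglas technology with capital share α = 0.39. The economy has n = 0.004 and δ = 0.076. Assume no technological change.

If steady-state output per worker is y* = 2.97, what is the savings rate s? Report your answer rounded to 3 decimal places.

At the steady state, Δk = 0, so s·k^α = (n + δ)·k.
Since y* = [s/(n + δ)]^(α/(1−α)), we have s/(n + δ) = (y*)^((1−α)/α) = 2.97^1.5641 = 5.4883.
Therefore s = 5.4883 × (n + δ) = 5.4883 × 0.080 = 0.4391.

s ≈ 0.439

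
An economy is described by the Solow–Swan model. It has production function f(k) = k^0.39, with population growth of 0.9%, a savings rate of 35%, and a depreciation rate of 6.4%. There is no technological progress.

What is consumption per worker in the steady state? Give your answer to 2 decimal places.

At the steady state, Δk = 0, so s·k^α = (n + δ)·k.
Dividing both sides by k: k^(1−α) = s / (n + δ).
k^0.61 = 0.35 / (0.009 + 0.064) = 0.35 / 0.073 = 4.7945
k* = 4.7945^(1/0.61) ≈ 13.0609
y* = (k*)^α = 13.0609^0.39 ≈ 2.7241
c* = (1 − s)·y* = (1 − 0.35) × 2.7241 ≈ 1.7707

c* ≈ 1.77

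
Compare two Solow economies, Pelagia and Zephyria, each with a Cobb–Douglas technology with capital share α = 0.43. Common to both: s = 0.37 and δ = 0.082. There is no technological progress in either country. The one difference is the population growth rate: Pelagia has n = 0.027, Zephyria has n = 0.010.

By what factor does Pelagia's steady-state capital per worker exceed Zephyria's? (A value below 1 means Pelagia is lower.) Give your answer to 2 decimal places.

Steady-state k* = [s/(n + δ)]^(1/(1−α)), so the ratio is [ (s_P/(n + δ)_P) / (s_Z/(n + δ)_Z) ]^1.7544.
s_P/(n + δ)_P = 0.37/0.109 = 3.3945; s_Z/(n + δ)_Z = 0.37/0.092 = 4.0217.
Ratio = (3.3945/4.0217)^1.7544 = 0.8440^1.7544 ≈ 0.7426

k*_P / k*_Z ≈ 0.74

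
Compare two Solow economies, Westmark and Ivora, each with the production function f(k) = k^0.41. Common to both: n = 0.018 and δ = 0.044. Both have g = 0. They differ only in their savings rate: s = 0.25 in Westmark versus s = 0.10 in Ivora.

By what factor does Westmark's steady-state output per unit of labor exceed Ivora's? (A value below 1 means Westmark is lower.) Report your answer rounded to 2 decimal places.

Steady-state y* = [s/(n + δ)]^(α/(1−α)), so the ratio is [ (s_W/(n + δ)_W) / (s_I/(n + δ)_I) ]^0.6949.
s_W/(n + δ)_W = 0.25/0.062 = 4.0323; s_I/(n + δ)_I = 0.10/0.062 = 1.6129.
Ratio = (4.0323/1.6129)^0.6949 = 2.5000^0.6949 ≈ 1.8903

y*_W / y*_I ≈ 1.89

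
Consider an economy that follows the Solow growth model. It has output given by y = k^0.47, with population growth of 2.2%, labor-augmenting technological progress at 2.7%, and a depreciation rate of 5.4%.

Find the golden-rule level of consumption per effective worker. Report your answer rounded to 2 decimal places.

c_gold ≈ 2.04

At the golden rule, f'(k) = n + g + δ, so α·k^(α−1) = n + g + δ and k_gold = (α/(n + g + δ))^(1/(1−α)).
k_gold = (0.47/0.103)^(1/0.53) = 4.5631^1.8868 ≈ 17.5344
c_gold = f(k_gold) − (n + g + δ)·k_gold = 3.8426 − 0.103×17.5344 ≈ 2.0366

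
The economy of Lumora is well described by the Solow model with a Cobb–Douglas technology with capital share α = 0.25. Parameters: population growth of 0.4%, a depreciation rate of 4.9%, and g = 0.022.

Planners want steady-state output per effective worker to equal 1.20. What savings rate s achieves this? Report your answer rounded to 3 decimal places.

In steady state, investment equals break-even investment: s·k^α = (n + g + δ)·k.
Since y* = [s/(n + g + δ)]^(α/(1−α)), we have s/(n + g + δ) = (y*)^((1−α)/α) = 1.20^3 = 1.7280.
Therefore s = 1.7280 × (n + g + δ) = 1.7280 × 0.075 = 0.1296.

s ≈ 0.130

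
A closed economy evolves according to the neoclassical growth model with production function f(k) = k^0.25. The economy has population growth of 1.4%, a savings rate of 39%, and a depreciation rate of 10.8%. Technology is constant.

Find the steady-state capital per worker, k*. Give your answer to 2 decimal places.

At the steady state, Δk = 0, so s·k^α = (n + δ)·k.
Dividing both sides by k: k^(1−α) = s / (n + δ).
k^0.75 = 0.39 / (0.014 + 0.108) = 0.39 / 0.122 = 3.1967
k* = 3.1967^(1/0.75) ≈ 4.7091

k* ≈ 4.71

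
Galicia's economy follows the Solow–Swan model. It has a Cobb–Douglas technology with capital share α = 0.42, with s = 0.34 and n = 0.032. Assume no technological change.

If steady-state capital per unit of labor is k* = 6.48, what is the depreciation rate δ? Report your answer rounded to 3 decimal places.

δ ≈ 0.083

Steady state requires s·f(k) = (n + δ)·k, i.e. s·k^α = (n + δ)·k.
So s / (n + δ) = (k*)^(1−α) = 6.48^0.58 = 2.9561.
Therefore n + δ = s / 2.9561 = 0.34 / 2.9561 = 0.1150, so δ = 0.1150 − 0.032 = 0.0830.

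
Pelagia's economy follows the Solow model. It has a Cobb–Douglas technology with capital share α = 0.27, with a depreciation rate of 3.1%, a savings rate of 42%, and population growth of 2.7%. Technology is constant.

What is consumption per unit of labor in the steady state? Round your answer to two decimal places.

At the steady state, Δk = 0, so s·k^α = (n + δ)·k.
Rearranging, k^(1−α) = s / (n + δ).
k^0.73 = 0.42 / (0.027 + 0.031) = 0.42 / 0.058 = 7.2414
k* = 7.2414^(1/0.73) ≈ 15.0605
y* = (k*)^α = 15.0605^0.27 ≈ 2.0798
c* = (1 − s)·y* = (1 − 0.42) × 2.0798 ≈ 1.2063

c* ≈ 1.21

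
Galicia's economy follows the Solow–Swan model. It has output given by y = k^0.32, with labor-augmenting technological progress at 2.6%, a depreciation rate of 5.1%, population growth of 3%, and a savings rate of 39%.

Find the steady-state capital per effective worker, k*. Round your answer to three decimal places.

k* = 6.699

In steady state, investment equals break-even investment: s·k^α = (n + g + δ)·k.
Dividing both sides by k: k^(1−α) = s / (n + g + δ).
k^0.68 = 0.39 / (0.030 + 0.026 + 0.051) = 0.39 / 0.107 = 3.6449
k* = 3.6449^(1/0.68) ≈ 6.6990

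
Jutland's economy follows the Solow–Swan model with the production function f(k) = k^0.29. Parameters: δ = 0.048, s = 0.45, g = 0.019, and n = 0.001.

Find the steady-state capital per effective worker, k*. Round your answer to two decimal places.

k* = 14.32

At the steady state, Δk = 0, so s·k^α = (n + g + δ)·k.
Dividing both sides by k: k^(1−α) = s / (n + g + δ).
k^0.71 = 0.45 / (0.001 + 0.019 + 0.048) = 0.45 / 0.068 = 6.6176
k* = 6.6176^(1/0.71) ≈ 14.3191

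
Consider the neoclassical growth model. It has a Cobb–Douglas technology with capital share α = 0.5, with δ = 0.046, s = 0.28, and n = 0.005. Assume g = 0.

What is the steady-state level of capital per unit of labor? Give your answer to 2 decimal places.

k* = 30.14

At the steady state, Δk = 0, so s·k^α = (n + δ)·k.
Dividing both sides by k: k^(1−α) = s / (n + δ).
k^0.5 = 0.28 / (0.005 + 0.046) = 0.28 / 0.051 = 5.4902
k* = 5.4902^(1/0.5) ≈ 30.1423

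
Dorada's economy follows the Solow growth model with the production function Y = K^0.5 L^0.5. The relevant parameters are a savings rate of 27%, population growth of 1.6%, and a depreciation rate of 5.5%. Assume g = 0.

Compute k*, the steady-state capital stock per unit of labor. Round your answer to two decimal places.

k* = 14.46

At the steady state, Δk = 0, so s·k^α = (n + δ)·k.
Dividing both sides by k: k^(1−α) = s / (n + δ).
k^0.5 = 0.27 / (0.016 + 0.055) = 0.27 / 0.071 = 3.8028
k* = 3.8028^(1/0.5) ≈ 14.4613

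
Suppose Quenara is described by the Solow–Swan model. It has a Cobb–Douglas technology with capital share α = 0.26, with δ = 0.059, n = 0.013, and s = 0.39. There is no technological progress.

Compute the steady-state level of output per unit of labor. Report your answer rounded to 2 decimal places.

At the steady state, Δk = 0, so s·k^α = (n + δ)·k.
Dividing both sides by k: k^(1−α) = s / (n + δ).
k^0.74 = 0.39 / (0.013 + 0.059) = 0.39 / 0.072 = 5.4167
k* = 5.4167^(1/0.74) ≈ 9.8069
y* = (k*)^α = 9.8069^0.26 ≈ 1.8105

y* = 1.81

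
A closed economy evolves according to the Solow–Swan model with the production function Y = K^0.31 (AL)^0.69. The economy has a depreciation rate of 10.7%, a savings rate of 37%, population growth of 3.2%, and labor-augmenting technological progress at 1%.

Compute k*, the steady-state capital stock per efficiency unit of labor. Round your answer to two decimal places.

k* ≈ 3.74

Steady state requires s·f(k) = (n + g + δ)·k, i.e. s·k^α = (n + g + δ)·k.
Dividing both sides by k: k^(1−α) = s / (n + g + δ).
k^0.69 = 0.37 / (0.032 + 0.010 + 0.107) = 0.37 / 0.149 = 2.4832
k* = 2.4832^(1/0.69) ≈ 3.7366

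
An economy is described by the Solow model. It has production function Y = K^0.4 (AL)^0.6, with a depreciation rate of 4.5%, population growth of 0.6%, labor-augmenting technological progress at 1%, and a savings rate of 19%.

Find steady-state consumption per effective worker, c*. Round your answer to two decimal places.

c* ≈ 1.73

At the steady state, Δk = 0, so s·k^α = (n + g + δ)·k.
Rearranging, k^(1−α) = s / (n + g + δ).
k^0.6 = 0.19 / (0.006 + 0.010 + 0.045) = 0.19 / 0.061 = 3.1148
k* = 3.1148^(1/0.6) ≈ 6.6433
y* = (k*)^α = 6.6433^0.4 ≈ 2.1328
c* = (1 − s)·y* = (1 − 0.19) × 2.1328 ≈ 1.7276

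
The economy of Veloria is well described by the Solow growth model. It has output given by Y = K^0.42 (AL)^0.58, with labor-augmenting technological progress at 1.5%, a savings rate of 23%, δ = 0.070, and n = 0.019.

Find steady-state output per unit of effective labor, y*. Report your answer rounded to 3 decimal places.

Steady state requires s·f(k) = (n + g + δ)·k, i.e. s·k^α = (n + g + δ)·k.
Dividing both sides by k: k^(1−α) = s / (n + g + δ).
k^0.58 = 0.23 / (0.019 + 0.015 + 0.070) = 0.23 / 0.104 = 2.2115
k* = 2.2115^(1/0.58) ≈ 3.9291
y* = (k*)^α = 3.9291^0.42 ≈ 1.7767

y* = 1.777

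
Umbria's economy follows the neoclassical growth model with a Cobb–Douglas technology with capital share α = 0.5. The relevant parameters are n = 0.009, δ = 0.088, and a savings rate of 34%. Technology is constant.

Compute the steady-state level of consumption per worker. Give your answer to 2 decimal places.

At the steady state, Δk = 0, so s·k^α = (n + δ)·k.
Dividing both sides by k: k^(1−α) = s / (n + δ).
k^0.5 = 0.34 / (0.009 + 0.088) = 0.34 / 0.097 = 3.5052
k* = 3.5052^(1/0.5) ≈ 12.2864
y* = (k*)^α = 12.2864^0.5 ≈ 3.5052
c* = (1 − s)·y* = (1 − 0.34) × 3.5052 ≈ 2.3134

c* = 2.31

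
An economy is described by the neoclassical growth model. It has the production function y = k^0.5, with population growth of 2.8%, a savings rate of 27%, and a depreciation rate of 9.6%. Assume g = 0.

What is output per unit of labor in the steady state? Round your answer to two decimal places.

y* = 2.18

At the steady state, Δk = 0, so s·k^α = (n + δ)·k.
Rearranging, k^(1−α) = s / (n + δ).
k^0.5 = 0.27 / (0.028 + 0.096) = 0.27 / 0.124 = 2.1774
k* = 2.1774^(1/0.5) ≈ 4.7411
y* = (k*)^α = 4.7411^0.5 ≈ 2.1774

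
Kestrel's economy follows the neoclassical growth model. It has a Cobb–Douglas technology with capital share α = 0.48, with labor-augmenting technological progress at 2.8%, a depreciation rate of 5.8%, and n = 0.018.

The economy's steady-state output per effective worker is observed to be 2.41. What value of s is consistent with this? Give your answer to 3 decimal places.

s ≈ 0.270

In steady state, investment equals break-even investment: s·k^α = (n + g + δ)·k.
Since y* = [s/(n + g + δ)]^(α/(1−α)), we have s/(n + g + δ) = (y*)^((1−α)/α) = 2.41^1.0833 = 2.5932.
Therefore s = 2.5932 × (n + g + δ) = 2.5932 × 0.104 = 0.2697.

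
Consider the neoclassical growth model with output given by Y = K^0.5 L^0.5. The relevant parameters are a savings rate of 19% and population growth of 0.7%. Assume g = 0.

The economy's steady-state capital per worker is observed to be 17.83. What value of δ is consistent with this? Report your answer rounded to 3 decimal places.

At the steady state, Δk = 0, so s·k^α = (n + δ)·k.
So s / (n + δ) = (k*)^(1−α) = 17.83^0.5 = 4.2226.
Therefore n + δ = s / 4.2226 = 0.19 / 4.2226 = 0.0450, so δ = 0.0450 − 0.007 = 0.0380.

δ ≈ 0.038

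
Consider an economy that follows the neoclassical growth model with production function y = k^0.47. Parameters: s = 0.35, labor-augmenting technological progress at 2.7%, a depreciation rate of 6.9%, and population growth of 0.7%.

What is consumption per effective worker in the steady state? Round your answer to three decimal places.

c* ≈ 1.923

In steady state, investment equals break-even investment: s·k^α = (n + g + δ)·k.
Rearranging, k^(1−α) = s / (n + g + δ).
k^0.53 = 0.35 / (0.007 + 0.027 + 0.069) = 0.35 / 0.103 = 3.3981
k* = 3.3981^(1/0.53) ≈ 10.0538
y* = (k*)^α = 10.0538^0.47 ≈ 2.9587
c* = (1 − s)·y* = (1 − 0.35) × 2.9587 ≈ 1.9232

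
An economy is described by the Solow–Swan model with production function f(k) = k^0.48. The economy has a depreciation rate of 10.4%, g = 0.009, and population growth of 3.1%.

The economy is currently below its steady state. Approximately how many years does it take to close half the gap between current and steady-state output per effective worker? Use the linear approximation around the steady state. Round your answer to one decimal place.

about 9.3 years

Near the steady state the convergence rate is λ = (1 − α)(n + g + δ).
λ = (1 − 0.48) × 0.144 = 0.52 × 0.144 = 0.07488
Half-life = ln 2 / λ = 0.6931 / 0.07488 ≈ 9.26 years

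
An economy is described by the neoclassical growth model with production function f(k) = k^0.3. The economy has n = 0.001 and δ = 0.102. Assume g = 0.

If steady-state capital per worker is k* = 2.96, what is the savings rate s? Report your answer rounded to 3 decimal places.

In steady state, investment equals break-even investment: s·k^α = (n + δ)·k.
So s / (n + δ) = (k*)^(1−α) = 2.96^0.7 = 2.1375.
Therefore s = 2.1375 × (n + δ) = 2.1375 × 0.103 = 0.2202.

s ≈ 0.220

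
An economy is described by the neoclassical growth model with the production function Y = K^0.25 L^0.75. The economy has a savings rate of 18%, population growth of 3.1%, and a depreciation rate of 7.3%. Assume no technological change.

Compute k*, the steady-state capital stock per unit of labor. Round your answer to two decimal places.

At the steady state, Δk = 0, so s·k^α = (n + δ)·k.
Rearranging, k^(1−α) = s / (n + δ).
k^0.75 = 0.18 / (0.031 + 0.073) = 0.18 / 0.104 = 1.7308
k* = 1.7308^(1/0.75) ≈ 2.0781

k* ≈ 2.08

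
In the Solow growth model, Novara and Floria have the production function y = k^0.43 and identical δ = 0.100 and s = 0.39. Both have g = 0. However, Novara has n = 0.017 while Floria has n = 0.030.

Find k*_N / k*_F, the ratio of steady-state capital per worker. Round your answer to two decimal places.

ratio ≈ 1.20

Steady-state k* = [s/(n + δ)]^(1/(1−α)), so the ratio is [ (s_N/(n + δ)_N) / (s_F/(n + δ)_F) ]^1.7544.
s_N/(n + δ)_N = 0.39/0.117 = 3.3333; s_F/(n + δ)_F = 0.39/0.130 = 3.0000.
Ratio = (3.3333/3.0000)^1.7544 = 1.1111^1.7544 ≈ 1.2030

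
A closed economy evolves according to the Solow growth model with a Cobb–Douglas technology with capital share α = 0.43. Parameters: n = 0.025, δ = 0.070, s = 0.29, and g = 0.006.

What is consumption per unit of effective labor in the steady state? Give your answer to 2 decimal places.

Steady state requires s·f(k) = (n + g + δ)·k, i.e. s·k^α = (n + g + δ)·k.
Dividing both sides by k: k^(1−α) = s / (n + g + δ).
k^0.57 = 0.29 / (0.025 + 0.006 + 0.070) = 0.29 / 0.101 = 2.8713
k* = 2.8713^(1/0.57) ≈ 6.3628
y* = (k*)^α = 6.3628^0.43 ≈ 2.2160
c* = (1 − s)·y* = (1 − 0.29) × 2.2160 ≈ 1.5734

c* ≈ 1.57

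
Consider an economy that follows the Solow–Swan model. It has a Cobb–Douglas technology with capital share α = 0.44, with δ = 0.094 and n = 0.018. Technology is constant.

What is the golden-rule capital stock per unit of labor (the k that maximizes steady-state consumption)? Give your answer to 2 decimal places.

k_gold ≈ 11.51

The golden rule sets f'(k) = n + δ, i.e. α·k^(α−1) = n + δ.
So k^(1−α) = α / (n + δ) = 0.44 / 0.112 = 3.9286.
k_gold = 3.9286^(1/0.56) ≈ 11.5117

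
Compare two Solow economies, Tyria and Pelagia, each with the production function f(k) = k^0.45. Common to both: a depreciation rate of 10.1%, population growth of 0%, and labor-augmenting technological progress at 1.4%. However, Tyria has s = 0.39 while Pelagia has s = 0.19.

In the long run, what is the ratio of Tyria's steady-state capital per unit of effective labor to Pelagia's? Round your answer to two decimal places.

k*_T / k*_P ≈ 3.70

Steady-state k* = [s/(n + g + δ)]^(1/(1−α)), so the ratio is [ (s_T/(n + g + δ)_T) / (s_P/(n + g + δ)_P) ]^1.8182.
s_T/(n + g + δ)_T = 0.39/0.115 = 3.3913; s_P/(n + g + δ)_P = 0.19/0.115 = 1.6522.
Ratio = (3.3913/1.6522)^1.8182 = 2.0526^1.8182 ≈ 3.6968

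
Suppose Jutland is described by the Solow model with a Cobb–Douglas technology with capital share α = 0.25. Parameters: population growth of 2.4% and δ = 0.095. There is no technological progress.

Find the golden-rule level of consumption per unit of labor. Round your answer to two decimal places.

At the golden rule, f'(k) = n + δ, so α·k^(α−1) = n + δ and k_gold = (α/(n + δ))^(1/(1−α)).
k_gold = (0.25/0.119)^(1/0.75) = 2.1008^1.3333 ≈ 2.6905
c_gold = f(k_gold) − (n + δ)·k_gold = 1.2807 − 0.119×2.6905 ≈ 0.9605

c_gold ≈ 0.96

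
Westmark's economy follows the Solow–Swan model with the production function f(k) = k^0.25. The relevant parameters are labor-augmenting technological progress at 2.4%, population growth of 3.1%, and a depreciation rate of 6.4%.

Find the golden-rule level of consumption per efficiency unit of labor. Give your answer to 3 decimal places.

c_gold ≈ 0.961

At the golden rule, f'(k) = n + g + δ, so α·k^(α−1) = n + g + δ and k_gold = (α/(n + g + δ))^(1/(1−α)).
k_gold = (0.25/0.119)^(1/0.75) = 2.1008^1.3333 ≈ 2.6905
c_gold = f(k_gold) − (n + g + δ)·k_gold = 1.2807 − 0.119×2.6905 ≈ 0.9605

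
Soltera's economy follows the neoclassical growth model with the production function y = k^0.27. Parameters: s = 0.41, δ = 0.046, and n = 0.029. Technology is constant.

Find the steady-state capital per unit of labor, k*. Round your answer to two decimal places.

k* ≈ 10.25

In steady state, investment equals break-even investment: s·k^α = (n + δ)·k.
Dividing both sides by k: k^(1−α) = s / (n + δ).
k^0.73 = 0.41 / (0.029 + 0.046) = 0.41 / 0.075 = 5.4667
k* = 5.4667^(1/0.73) ≈ 10.2467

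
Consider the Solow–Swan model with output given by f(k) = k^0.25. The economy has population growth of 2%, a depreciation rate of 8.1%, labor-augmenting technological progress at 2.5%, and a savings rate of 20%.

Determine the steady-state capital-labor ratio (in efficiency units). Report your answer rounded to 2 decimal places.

k* = 1.85

In steady state, investment equals break-even investment: s·k^α = (n + g + δ)·k.
Dividing both sides by k: k^(1−α) = s / (n + g + δ).
k^0.75 = 0.20 / (0.020 + 0.025 + 0.081) = 0.20 / 0.126 = 1.5873
k* = 1.5873^(1/0.75) ≈ 1.8516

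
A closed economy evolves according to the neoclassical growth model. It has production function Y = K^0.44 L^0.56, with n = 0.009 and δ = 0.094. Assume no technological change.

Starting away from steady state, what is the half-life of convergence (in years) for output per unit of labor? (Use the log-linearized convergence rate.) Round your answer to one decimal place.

half-life ≈ 12.0 years

Near the steady state the convergence rate is λ = (1 − α)(n + δ).
λ = (1 − 0.44) × 0.103 = 0.56 × 0.103 = 0.05768
Half-life = ln 2 / λ = 0.6931 / 0.05768 ≈ 12.02 years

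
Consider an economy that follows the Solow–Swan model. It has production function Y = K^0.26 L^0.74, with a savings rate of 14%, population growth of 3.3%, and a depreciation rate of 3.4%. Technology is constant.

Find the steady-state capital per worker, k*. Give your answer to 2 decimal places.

At the steady state, Δk = 0, so s·k^α = (n + δ)·k.
Dividing both sides by k: k^(1−α) = s / (n + δ).
k^0.74 = 0.14 / (0.033 + 0.034) = 0.14 / 0.067 = 2.0896
k* = 2.0896^(1/0.74) ≈ 2.7072

k* = 2.71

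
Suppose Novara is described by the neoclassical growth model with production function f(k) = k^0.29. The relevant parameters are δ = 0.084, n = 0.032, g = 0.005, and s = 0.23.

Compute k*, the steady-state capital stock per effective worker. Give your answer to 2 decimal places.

k* ≈ 2.47

In steady state, investment equals break-even investment: s·k^α = (n + g + δ)·k.
Dividing both sides by k: k^(1−α) = s / (n + g + δ).
k^0.71 = 0.23 / (0.032 + 0.005 + 0.084) = 0.23 / 0.121 = 1.9008
k* = 1.9008^(1/0.71) ≈ 2.4710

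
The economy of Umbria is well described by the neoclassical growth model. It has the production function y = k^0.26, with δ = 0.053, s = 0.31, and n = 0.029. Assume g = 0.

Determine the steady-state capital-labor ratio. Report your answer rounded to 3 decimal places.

At the steady state, Δk = 0, so s·k^α = (n + δ)·k.
Dividing both sides by k: k^(1−α) = s / (n + δ).
k^0.74 = 0.31 / (0.029 + 0.053) = 0.31 / 0.082 = 3.7805
k* = 3.7805^(1/0.74) ≈ 6.0321

k* ≈ 6.032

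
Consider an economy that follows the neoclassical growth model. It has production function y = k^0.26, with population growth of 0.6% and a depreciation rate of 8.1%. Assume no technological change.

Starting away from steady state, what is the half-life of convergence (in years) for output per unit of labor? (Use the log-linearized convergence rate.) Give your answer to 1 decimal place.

Near the steady state the convergence rate is λ = (1 − α)(n + δ).
λ = (1 − 0.26) × 0.087 = 0.74 × 0.087 = 0.06438
Half-life = ln 2 / λ = 0.6931 / 0.06438 ≈ 10.77 years

about 10.8 years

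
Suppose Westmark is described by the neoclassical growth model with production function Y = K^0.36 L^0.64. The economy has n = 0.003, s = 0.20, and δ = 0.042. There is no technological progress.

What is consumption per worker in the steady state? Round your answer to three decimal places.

At the steady state, Δk = 0, so s·k^α = (n + δ)·k.
Rearranging, k^(1−α) = s / (n + δ).
k^0.64 = 0.20 / (0.003 + 0.042) = 0.20 / 0.045 = 4.4444
k* = 4.4444^(1/0.64) ≈ 10.2851
y* = (k*)^α = 10.2851^0.36 ≈ 2.3142
c* = (1 − s)·y* = (1 − 0.20) × 2.3142 ≈ 1.8514

c* = 1.851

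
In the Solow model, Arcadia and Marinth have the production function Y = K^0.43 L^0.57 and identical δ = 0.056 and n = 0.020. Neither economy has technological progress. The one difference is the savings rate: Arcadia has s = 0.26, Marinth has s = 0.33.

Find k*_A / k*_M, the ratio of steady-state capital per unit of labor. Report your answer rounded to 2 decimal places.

Steady-state k* = [s/(n + δ)]^(1/(1−α)), so the ratio is [ (s_A/(n + δ)_A) / (s_M/(n + δ)_M) ]^1.7544.
s_A/(n + δ)_A = 0.26/0.076 = 3.4211; s_M/(n + δ)_M = 0.33/0.076 = 4.3421.
Ratio = (3.4211/4.3421)^1.7544 = 0.7879^1.7544 ≈ 0.6582

ratio ≈ 0.66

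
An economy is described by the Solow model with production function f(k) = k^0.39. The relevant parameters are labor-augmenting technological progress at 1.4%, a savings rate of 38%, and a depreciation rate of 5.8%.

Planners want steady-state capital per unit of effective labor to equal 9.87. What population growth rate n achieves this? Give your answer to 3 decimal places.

n ≈ 0.022

Steady state requires s·f(k) = (n + g + δ)·k, i.e. s·k^α = (n + g + δ)·k.
So s / (n + g + δ) = (k*)^(1−α) = 9.87^0.61 = 4.0414.
Therefore n + g + δ = s / 4.0414 = 0.38 / 4.0414 = 0.0940, so n = 0.0940 − 0.072 = 0.0220.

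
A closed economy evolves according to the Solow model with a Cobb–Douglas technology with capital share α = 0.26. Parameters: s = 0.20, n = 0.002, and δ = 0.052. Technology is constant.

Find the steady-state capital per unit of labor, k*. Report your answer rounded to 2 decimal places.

Steady state requires s·f(k) = (n + δ)·k, i.e. s·k^α = (n + δ)·k.
Rearranging, k^(1−α) = s / (n + δ).
k^0.74 = 0.20 / (0.002 + 0.052) = 0.20 / 0.054 = 3.7037
k* = 3.7037^(1/0.74) ≈ 5.8671

k* ≈ 5.87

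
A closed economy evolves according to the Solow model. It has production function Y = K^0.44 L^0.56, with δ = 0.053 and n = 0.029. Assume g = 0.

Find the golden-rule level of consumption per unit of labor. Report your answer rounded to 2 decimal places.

At the golden rule, f'(k) = n + δ, so α·k^(α−1) = n + δ and k_gold = (α/(n + δ))^(1/(1−α)).
k_gold = (0.44/0.082)^(1/0.56) = 5.3659^1.7857 ≈ 20.0874
c_gold = f(k_gold) − (n + δ)·k_gold = 3.7436 − 0.082×20.0874 ≈ 2.0964

c_gold ≈ 2.10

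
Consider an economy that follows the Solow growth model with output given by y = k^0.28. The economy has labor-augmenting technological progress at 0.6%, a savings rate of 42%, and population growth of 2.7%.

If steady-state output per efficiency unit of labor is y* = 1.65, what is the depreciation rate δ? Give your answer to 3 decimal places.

In steady state, investment equals break-even investment: s·k^α = (n + g + δ)·k.
Since y* = [s/(n + g + δ)]^(α/(1−α)), we have s/(n + g + δ) = (y*)^((1−α)/α) = 1.65^2.5714 = 3.6244.
Therefore n + g + δ = s / 3.6244 = 0.42 / 3.6244 = 0.1159, so δ = 0.1159 − 0.033 = 0.0829.

δ ≈ 0.083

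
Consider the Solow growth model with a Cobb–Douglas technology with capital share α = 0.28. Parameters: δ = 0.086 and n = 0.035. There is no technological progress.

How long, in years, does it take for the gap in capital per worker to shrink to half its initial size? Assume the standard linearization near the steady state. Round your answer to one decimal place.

half-life ≈ 8.0 years

Near the steady state the convergence rate is λ = (1 − α)(n + δ).
λ = (1 − 0.28) × 0.121 = 0.72 × 0.121 = 0.08712
Half-life = ln 2 / λ = 0.6931 / 0.08712 ≈ 7.96 years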